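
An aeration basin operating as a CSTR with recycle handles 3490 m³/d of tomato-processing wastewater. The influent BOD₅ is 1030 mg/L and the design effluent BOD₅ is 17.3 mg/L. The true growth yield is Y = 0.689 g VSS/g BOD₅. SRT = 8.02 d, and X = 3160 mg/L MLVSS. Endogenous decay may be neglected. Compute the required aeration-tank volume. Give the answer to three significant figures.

Biomass mass balance (decay neglected): V·X = Y·Q·(S₀ − S)·θ_c, so V = 0.689 × 3490 × (1030 − 17.3) × 8.02 / 3160 = 6180 m³.

V ≈ 6180 m³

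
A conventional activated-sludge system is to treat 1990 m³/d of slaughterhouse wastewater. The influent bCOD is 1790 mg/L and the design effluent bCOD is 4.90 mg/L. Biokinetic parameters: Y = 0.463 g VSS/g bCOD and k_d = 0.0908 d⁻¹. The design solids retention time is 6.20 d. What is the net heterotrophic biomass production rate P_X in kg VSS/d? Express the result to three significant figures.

Y_obs = Y / (1 + k_d θ_c) = 0.463 / (1 + 0.0908 × 6.20) = 0.463 / 1.563 = 0.2962.
Substrate removed = Q·(S₀ − S) = 1990 m³/d × (1790 − 4.90) g/m³ = 3.55×10^6 g/d = 3552 kg/d.
Biomass produced: P_X = Y_obs·Q·ΔS = 0.2962 × 3552 ≈ 1052 kg VSS/d.

P_X ≈ 1050 kg VSS/d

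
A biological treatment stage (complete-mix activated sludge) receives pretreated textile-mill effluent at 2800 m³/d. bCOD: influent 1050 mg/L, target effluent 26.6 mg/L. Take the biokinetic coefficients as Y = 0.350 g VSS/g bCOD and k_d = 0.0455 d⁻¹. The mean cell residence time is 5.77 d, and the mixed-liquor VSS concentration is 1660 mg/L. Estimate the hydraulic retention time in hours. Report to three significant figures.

From the SRT design equation V = Y Q (S₀−S) θ_c / [X (1 + k_d θ_c)] = 0.350 × 2800 × (1050 − 26.6) × 5.77 / [1660 × (1 + 0.0455 × 5.77)] = 5.79×10^6 / 2096 = 2761 m³.
Hydraulic retention time τ = V/Q = 2761 / 2800 = 0.9861 d = 23.67 h.

τ ≈ 23.7 h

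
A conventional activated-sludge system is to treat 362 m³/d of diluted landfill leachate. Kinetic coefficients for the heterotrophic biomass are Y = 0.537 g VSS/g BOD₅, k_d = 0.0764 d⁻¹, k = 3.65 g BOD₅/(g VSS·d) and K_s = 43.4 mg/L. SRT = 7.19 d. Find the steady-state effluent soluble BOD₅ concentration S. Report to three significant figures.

S ≈ 5.36 mg/L

For a completely mixed reactor with recycle the Lawrence–McCarty relation gives S = K_s·(1 + k_d·θ_c) / [θ_c·(Y·k − k_d) − 1] = 43.4 × (1 + 0.0764 × 7.19) / [7.19 × (0.537 × 3.65 − 0.0764) − 1] = 67.24 / 12.54 = 5.361 mg/L.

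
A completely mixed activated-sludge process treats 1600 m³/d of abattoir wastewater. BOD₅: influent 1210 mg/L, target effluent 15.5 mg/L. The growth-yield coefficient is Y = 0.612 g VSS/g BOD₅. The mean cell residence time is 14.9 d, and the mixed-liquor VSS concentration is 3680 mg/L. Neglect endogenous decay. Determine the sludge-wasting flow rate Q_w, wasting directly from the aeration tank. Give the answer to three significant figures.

Q_w ≈ 318 m³/d

With k_d = 0 the design equation reduces to V = Y Q (S₀−S) θ_c / X = 0.612 × 1600 × (1210 − 15.5) × 14.9 / 3680 = 4736 m³.
Wasting from the aeration tank: Q_w = V / θ_c = 4736 / 14.9 = 317.8 m³/d.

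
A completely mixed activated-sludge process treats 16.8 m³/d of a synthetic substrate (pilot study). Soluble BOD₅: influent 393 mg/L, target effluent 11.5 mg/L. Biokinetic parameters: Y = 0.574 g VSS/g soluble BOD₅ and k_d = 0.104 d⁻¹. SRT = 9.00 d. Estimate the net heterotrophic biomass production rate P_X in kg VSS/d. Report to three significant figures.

P_X ≈ 1.90 kg VSS/d

Observed yield with endogenous decay: Y_obs = Y / (1 + k_d·θ_c) = 0.574 / (1 + 0.104 × 9.00) = 0.574 / 1.936 = 0.2965 g VSS/g soluble BOD₅.
ΔS = 393 − 11.5 = 381.5 mg/L, so the substrate removal rate is 16.8 × 381.5/1000 = 6.409 kg soluble BOD₅/d.
Biomass produced: P_X = Y_obs·Q·ΔS = 0.2965 × 6.409 ≈ 1.900 kg VSS/d.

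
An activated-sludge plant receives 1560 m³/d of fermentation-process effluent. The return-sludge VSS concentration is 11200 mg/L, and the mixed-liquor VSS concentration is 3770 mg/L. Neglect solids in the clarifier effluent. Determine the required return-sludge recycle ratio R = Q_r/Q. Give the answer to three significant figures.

R ≈ 0.507

Solids balance on the clarifier gives (1+R)X = R·X_r, so R = X/(X_r − X) = 3770 / (11200 − 3770) = 0.5074.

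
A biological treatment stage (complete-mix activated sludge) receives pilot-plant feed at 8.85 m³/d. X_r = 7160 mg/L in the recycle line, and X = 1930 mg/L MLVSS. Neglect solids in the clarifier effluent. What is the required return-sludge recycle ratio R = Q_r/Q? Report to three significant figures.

R = Q_r/Q = X/(X_r − X) = 1930 / (7160 − 1930) = 0.3690.

R ≈ 0.369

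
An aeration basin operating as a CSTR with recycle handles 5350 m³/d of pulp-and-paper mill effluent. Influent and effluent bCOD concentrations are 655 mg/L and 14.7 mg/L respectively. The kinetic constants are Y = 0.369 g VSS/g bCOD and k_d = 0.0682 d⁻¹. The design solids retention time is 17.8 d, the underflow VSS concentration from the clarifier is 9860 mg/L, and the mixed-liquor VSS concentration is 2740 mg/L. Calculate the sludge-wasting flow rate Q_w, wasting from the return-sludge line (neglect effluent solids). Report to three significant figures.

Rearranging the biomass balance for a CMAS with decay, V = Y·Q·ΔS·θ_c / [X·(1+k_d θ_c)] = 0.369 × 5350 × (655 − 14.7) × 17.8 / [2740 × (1 + 0.0682 × 17.8)] = 2.25×10^7 / 6066 = 3709 m³.
Wasting from the return line (neglecting effluent solids): Q_w = V·X / (θ_c·X_r) = 3709 × 2740 / (17.8 × 9860) = 57.91 m³/d.

Q_w ≈ 57.9 m³/d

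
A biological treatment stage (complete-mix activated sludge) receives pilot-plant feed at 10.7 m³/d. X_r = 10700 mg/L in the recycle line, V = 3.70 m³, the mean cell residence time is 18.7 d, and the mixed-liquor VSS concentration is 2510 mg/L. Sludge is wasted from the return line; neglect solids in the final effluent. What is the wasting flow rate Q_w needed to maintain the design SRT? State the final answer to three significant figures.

θ_c = V·X/(Q_w·X_r) when wasting from the recycle, so Q_w = V·X/(θ_c·X_r) = 3.700 × 2510 / (18.7 × 10700) = 0.04641 m³/d.

Q_w ≈ 0.0464 m³/d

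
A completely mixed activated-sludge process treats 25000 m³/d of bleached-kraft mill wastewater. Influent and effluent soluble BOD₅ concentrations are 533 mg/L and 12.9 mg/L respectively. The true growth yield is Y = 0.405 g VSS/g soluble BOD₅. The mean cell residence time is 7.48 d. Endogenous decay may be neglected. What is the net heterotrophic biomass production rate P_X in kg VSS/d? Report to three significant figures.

P_X ≈ 5270 kg VSS/d

With endogenous decay neglected, the observed yield equals the true yield: Y_obs = Y = 0.405 g VSS/g soluble BOD₅.
Mass of soluble BOD₅ removed per day: Q(S₀ − S) = 25000 × 520.1 g/m³ = 13002 kg/d.
P_X = Y_obs · Q(S₀ − S) = 0.4050 × 13002 = 5266 kg VSS/d.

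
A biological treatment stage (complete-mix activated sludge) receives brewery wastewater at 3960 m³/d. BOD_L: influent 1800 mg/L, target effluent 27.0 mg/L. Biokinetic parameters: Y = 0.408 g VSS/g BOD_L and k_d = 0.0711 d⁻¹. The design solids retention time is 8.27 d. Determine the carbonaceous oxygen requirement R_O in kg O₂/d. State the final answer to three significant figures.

R_O ≈ 4460 kg O₂/d

Observed yield with endogenous decay: Y_obs = Y / (1 + k_d·θ_c) = 0.408 / (1 + 0.0711 × 8.27) = 0.408 / 1.588 = 0.2569 g VSS/g BOD_L.
ΔS = 1800 − 27.0 = 1773 mg/L, so the substrate removal rate is 3960 × 1773/1000 = 7021 kg BOD_L/d.
Biomass synthesised: P_X = Y_obs × 7021 = 1804 kg VSS/d.
R_O = Q·(S₀ − S) − 1.42·P_X = 7021 − 1.42 × 1804 = 4460 kg O₂/d.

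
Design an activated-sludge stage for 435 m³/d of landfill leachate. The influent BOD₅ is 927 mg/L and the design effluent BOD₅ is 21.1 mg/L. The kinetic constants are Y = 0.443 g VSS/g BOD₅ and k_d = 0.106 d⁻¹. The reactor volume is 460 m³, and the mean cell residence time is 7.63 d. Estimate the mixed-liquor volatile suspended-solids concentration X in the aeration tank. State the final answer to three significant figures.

Solving the biomass balance for X: X = Y Q (S₀−S) θ_c / [V (1+k_d θ_c)] = 0.443 × 435 × (927 − 21.1) × 7.63 / [460 × (1 + 0.106 × 7.63)] = 1601 mg/L.

X ≈ 1600 mg/L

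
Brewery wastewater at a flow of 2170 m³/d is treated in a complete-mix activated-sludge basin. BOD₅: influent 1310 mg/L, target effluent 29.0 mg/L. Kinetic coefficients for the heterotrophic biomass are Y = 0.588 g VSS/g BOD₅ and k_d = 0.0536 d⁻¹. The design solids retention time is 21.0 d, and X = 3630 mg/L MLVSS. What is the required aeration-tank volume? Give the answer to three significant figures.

V ≈ 4450 m³

From the SRT design equation V = Y Q (S₀−S) θ_c / [X (1 + k_d θ_c)] = 0.588 × 2170 × (1310 − 29.0) × 21.0 / [3630 × (1 + 0.0536 × 21.0)] = 3.43×10^7 / 7716 = 4449 m³.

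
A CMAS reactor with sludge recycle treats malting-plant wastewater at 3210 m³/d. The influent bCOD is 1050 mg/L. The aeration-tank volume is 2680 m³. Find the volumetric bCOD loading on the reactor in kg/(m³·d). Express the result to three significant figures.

L_v ≈ 1.26 kg bCOD/(m³·d)

L_v = Q S₀ / V = 3210 × 1050 × 10⁻³ / 2680 = 1.258 kg/(m³·d).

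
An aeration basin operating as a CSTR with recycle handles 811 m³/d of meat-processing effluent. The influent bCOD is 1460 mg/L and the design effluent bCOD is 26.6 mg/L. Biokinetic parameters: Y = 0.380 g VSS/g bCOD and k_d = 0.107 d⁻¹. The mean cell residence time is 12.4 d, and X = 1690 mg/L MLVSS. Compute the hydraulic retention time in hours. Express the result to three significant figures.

Rearranging the biomass balance for a CMAS with decay, V = Y·Q·ΔS·θ_c / [X·(1+k_d θ_c)] = 0.380 × 811 × (1460 − 26.6) × 12.4 / [1690 × (1 + 0.107 × 12.4)] = 5.48×10^6 / 3932 = 1393 m³.
τ = V/Q = 1393/811 = 1.718 d, or 41.22 h.

τ ≈ 41.2 h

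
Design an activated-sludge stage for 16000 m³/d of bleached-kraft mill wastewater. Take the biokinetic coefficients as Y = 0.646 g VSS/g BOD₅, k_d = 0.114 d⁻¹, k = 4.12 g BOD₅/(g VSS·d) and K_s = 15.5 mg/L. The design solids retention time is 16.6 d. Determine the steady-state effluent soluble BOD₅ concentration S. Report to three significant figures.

For a completely mixed reactor with recycle the Lawrence–McCarty relation gives S = K_s·(1 + k_d·θ_c) / [θ_c·(Y·k − k_d) − 1] = 15.5 × (1 + 0.114 × 16.6) / [16.6 × (0.646 × 4.12 − 0.114) − 1] = 44.83 / 41.29 = 1.086 mg/L.

S ≈ 1.09 mg/L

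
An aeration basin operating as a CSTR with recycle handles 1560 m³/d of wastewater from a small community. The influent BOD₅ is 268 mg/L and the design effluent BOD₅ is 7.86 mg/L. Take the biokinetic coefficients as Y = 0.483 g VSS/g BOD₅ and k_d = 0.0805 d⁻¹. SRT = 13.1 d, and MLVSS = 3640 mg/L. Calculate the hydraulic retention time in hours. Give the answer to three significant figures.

τ ≈ 5.28 h

Rearranging the biomass balance for a CMAS with decay, V = Y·Q·ΔS·θ_c / [X·(1+k_d θ_c)] = 0.483 × 1560 × (268 − 7.86) × 13.1 / [3640 × (1 + 0.0805 × 13.1)] = 2.57×10^6 / 7479 = 343.3 m³.
HRT = V/Q = 343.3 m³ / 1560 m³·d⁻¹ = 0.2201 d × 24 = 5.282 h.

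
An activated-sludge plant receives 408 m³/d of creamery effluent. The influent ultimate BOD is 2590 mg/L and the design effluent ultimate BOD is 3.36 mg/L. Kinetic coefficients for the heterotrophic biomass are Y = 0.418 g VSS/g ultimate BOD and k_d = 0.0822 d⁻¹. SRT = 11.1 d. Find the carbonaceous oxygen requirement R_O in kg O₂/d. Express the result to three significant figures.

R_O ≈ 728 kg O₂/d

Correct the yield for decay: Y_obs = Y/(1 + k_d θ_c) = 0.418 / (1 + 0.0822 × 11.1) = 0.418 / 1.912 = 0.2186.
Mass of ultimate BOD removed per day: Q(S₀ − S) = 408 × 2587 g/m³ = 1055 kg/d.
Biomass synthesised: P_X = Y_obs × 1055 = 230.7 kg VSS/d.
R_O = Q·ΔS − 1.42 P_X = 1055 − 327.5 = 727.8 kg O₂/d.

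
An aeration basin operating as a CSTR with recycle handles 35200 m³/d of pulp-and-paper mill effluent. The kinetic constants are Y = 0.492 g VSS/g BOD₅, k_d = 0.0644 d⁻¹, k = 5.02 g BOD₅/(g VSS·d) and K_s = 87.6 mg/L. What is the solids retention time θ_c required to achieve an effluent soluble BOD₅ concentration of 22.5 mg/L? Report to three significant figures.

θ_c ≈ 2.27 d

From 1/θ_c = Y·k·S/(K_s + S) − k_d: Y·k·S/(K_s+S) = 0.492 × 5.02 × 22.5 / (87.6 + 22.5) = 0.5047 d⁻¹.
1/θ_c = 0.5047 − 0.0644 = 0.4403 d⁻¹, so θ_c = 2.271 d.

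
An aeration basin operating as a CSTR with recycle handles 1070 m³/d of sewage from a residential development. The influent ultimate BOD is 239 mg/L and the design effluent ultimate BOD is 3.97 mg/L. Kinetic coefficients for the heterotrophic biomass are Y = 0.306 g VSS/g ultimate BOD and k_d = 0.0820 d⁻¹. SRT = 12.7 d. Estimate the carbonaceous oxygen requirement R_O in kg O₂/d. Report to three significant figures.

The observed yield is Y_obs = Y/(1 + k_d·θ_c) = 0.306 / (1 + 0.0820 × 12.7) = 0.306 / 2.041 = 0.1499 g VSS per g ultimate BOD removed.
ΔS = 239 − 3.97 = 235.0 mg/L, so the substrate removal rate is 1070 × 235.0/1000 = 251.5 kg ultimate BOD/d.
Net sludge production P_X = 0.1499 × 251.5 = 37.70 kg VSS/d.
R_O = Q·ΔS − 1.42 P_X = 251.5 − 53.53 = 198.0 kg O₂/d.

R_O ≈ 198 kg O₂/d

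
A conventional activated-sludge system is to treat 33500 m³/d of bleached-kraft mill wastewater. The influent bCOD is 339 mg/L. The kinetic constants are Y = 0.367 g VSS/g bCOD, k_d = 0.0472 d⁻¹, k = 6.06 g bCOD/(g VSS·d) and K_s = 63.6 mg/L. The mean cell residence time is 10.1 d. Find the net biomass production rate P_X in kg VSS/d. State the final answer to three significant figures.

For a completely mixed reactor with recycle the Lawrence–McCarty relation gives S = K_s·(1 + k_d·θ_c) / [θ_c·(Y·k − k_d) − 1] = 63.6 × (1 + 0.0472 × 10.1) / [10.1 × (0.367 × 6.06 − 0.0472) − 1] = 93.92 / 20.99 = 4.475 mg/L.
Observed yield with endogenous decay: Y_obs = Y / (1 + k_d·θ_c) = 0.367 / (1 + 0.0472 × 10.1) = 0.367 / 1.477 = 0.2485 g VSS/g bCOD.
ΔS = 339 − 4.48 = 334.5 mg/L, so the substrate removal rate is 33500 × 334.5/1000 = 11206 kg bCOD/d.
So the net sludge growth is P_X = 0.2485 × 11206 = 2785 kg VSS/d.

P_X ≈ 2790 kg VSS/d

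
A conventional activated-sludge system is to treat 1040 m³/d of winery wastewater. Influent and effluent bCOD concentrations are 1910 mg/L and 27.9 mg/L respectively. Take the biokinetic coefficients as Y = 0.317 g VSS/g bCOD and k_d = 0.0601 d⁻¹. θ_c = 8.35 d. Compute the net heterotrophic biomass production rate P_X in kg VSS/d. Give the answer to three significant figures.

Observed yield with endogenous decay: Y_obs = Y / (1 + k_d·θ_c) = 0.317 / (1 + 0.0601 × 8.35) = 0.317 / 1.502 = 0.2111 g VSS/g bCOD.
Mass of bCOD removed per day: Q(S₀ − S) = 1040 × 1882 g/m³ = 1957 kg/d.
P_X = Y_obs · Q(S₀ − S) = 0.2111 × 1957 = 413.2 kg VSS/d.

P_X ≈ 413 kg VSS/d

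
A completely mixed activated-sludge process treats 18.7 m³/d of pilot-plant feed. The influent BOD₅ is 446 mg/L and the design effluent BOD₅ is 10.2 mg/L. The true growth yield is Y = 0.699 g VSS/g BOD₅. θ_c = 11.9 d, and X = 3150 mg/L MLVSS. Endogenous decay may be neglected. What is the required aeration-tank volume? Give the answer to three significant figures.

Biomass mass balance (decay neglected): V·X = Y·Q·(S₀ − S)·θ_c, so V = 0.699 × 18.7 × (446 − 10.2) × 11.9 / 3150 = 21.52 m³.

V ≈ 21.5 m³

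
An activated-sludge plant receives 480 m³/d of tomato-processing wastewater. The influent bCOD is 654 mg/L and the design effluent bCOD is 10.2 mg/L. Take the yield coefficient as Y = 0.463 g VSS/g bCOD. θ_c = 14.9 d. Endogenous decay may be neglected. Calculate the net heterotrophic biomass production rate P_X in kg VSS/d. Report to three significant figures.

P_X ≈ 143 kg VSS/d

With endogenous decay neglected, the observed yield equals the true yield: Y_obs = Y = 0.463 g VSS/g bCOD.
Q·(S₀ − S) = 480 × (654 − 10.2) × 10⁻³ = 309.0 kg/d removed.
Biomass produced: P_X = Y_obs·Q·ΔS = 0.4630 × 309.0 ≈ 143.1 kg VSS/d.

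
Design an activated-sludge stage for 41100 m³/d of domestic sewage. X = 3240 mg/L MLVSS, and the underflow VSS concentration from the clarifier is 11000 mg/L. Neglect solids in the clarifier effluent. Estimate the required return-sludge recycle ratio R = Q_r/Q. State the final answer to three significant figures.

R ≈ 0.418

R = Q_r/Q = X/(X_r − X) = 3240 / (11000 − 3240) = 0.4175.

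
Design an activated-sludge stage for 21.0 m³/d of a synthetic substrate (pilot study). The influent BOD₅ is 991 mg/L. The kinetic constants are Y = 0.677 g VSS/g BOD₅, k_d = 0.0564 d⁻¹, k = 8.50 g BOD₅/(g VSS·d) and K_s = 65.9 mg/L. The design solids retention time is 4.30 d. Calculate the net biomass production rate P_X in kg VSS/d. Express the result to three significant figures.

Effluent substrate depends only on kinetics and SRT: S = K_s(1 + k_d θ_c) / [θ_c(Yk − k_d) − 1] = 65.9 × (1 + 0.0564 × 4.30) / [4.30 × (0.677 × 8.50 − 0.0564) − 1] = 81.88 / 23.50 = 3.484 mg/L.
Correct the yield for decay: Y_obs = Y/(1 + k_d θ_c) = 0.677 / (1 + 0.0564 × 4.30) = 0.677 / 1.243 = 0.5449.
ΔS = 991 − 3.48 = 987.5 mg/L, so the substrate removal rate is 21.0 × 987.5/1000 = 20.74 kg BOD₅/d.
P_X = Y_obs · Q(S₀ − S) = 0.5449 × 20.74 = 11.30 kg VSS/d.

P_X ≈ 11.3 kg VSS/d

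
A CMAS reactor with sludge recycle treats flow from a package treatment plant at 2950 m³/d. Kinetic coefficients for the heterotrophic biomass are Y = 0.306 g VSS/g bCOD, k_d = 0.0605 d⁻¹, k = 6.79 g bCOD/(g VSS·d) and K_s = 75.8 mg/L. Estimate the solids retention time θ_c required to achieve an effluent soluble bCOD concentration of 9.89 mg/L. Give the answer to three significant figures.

Specific growth rate at S = 9.89 mg/L: μ = YkS/(K_s+S) = 0.306·6.79·9.89/(75.8+9.89) = 0.2398 d⁻¹.
θ_c = 1/(μ − k_d) = 1/(0.2398 − 0.0605) = 1/0.1793 = 5.577 d.

θ_c ≈ 5.58 d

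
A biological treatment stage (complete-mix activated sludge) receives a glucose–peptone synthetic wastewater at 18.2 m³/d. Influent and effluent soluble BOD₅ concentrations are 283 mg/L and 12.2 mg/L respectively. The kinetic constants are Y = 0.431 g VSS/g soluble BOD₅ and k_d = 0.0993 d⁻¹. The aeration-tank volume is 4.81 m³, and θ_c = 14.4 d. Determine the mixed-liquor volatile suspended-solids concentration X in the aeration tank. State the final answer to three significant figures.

From V·X·(1 + k_d·θ_c) = Y·Q·(S₀ − S)·θ_c: X = 0.431 × 18.2 × (283 − 12.2) × 14.4 / [4.81 × (1 + 0.0993 × 14.4)] = 2617 mg/L.

X ≈ 2620 mg/L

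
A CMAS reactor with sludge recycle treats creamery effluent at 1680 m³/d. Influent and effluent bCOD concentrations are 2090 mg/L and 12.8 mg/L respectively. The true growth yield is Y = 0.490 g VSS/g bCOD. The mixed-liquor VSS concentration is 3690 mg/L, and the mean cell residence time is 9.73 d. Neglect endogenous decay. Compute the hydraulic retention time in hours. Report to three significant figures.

τ ≈ 64.4 h

With k_d = 0 the design equation reduces to V = Y Q (S₀−S) θ_c / X = 0.490 × 1680 × (2090 − 12.8) × 9.73 / 3690 = 4509 m³.
HRT = V/Q = 4509 m³ / 1680 m³·d⁻¹ = 2.684 d × 24 = 64.41 h.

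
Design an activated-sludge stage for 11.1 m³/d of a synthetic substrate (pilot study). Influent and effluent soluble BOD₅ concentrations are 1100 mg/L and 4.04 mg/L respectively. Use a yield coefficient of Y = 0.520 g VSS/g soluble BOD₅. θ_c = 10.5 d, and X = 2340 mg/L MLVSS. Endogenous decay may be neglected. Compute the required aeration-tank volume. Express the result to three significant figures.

V ≈ 28.4 m³

With k_d = 0 the design equation reduces to V = Y Q (S₀−S) θ_c / X = 0.520 × 11.1 × (1100 − 4.04) × 10.5 / 2340 = 28.39 m³.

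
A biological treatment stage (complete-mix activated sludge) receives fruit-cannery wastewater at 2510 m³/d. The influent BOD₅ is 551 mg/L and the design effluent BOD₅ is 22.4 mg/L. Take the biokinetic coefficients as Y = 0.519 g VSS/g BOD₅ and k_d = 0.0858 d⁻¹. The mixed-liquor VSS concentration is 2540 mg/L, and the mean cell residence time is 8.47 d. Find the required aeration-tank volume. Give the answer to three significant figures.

Rearranging the biomass balance for a CMAS with decay, V = Y·Q·ΔS·θ_c / [X·(1+k_d θ_c)] = 0.519 × 2510 × (551 − 22.4) × 8.47 / [2540 × (1 + 0.0858 × 8.47)] = 5.83×10^6 / 4386 = 1330 m³.

V ≈ 1330 m³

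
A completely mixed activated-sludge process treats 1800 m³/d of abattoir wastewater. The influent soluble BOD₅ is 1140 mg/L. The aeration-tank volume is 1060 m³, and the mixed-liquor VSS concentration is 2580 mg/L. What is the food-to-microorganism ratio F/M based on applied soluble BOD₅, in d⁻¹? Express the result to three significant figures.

F/M ≈ 0.750 d⁻¹

F/M = applied load / biomass = Q·S₀/(V·X) = 1800 × 1140 / (1060 × 2580) = 0.7503 d⁻¹.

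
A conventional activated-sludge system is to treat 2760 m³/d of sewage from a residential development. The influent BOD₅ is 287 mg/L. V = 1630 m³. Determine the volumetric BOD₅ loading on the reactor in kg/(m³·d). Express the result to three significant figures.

L_v ≈ 0.486 kg BOD₅/(m³·d)

Volumetric loading L_v = Q·S₀ / V = 2760 × 287 g/m³ / 1630 m³ = 486.0 g/(m³·d) = 0.4860 kg BOD₅/(m³·d).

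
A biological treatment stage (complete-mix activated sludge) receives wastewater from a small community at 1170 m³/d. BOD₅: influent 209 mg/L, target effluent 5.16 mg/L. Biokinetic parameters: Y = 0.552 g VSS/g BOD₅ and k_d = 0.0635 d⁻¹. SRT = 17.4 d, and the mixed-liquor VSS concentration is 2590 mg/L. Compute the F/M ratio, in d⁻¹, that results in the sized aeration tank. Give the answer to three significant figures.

Rearranging the biomass balance for a CMAS with decay, V = Y·Q·ΔS·θ_c / [X·(1+k_d θ_c)] = 0.552 × 1170 × (209 − 5.16) × 17.4 / [2590 × (1 + 0.0635 × 17.4)] = 2.29×10^6 / 5452 = 420.2 m³.
F/M = Q·S₀ / (V·X) = 1170 × 209 / (420.2 × 2590) = 0.2247 g BOD₅·(g VSS·d)⁻¹.

F/M ≈ 0.225 d⁻¹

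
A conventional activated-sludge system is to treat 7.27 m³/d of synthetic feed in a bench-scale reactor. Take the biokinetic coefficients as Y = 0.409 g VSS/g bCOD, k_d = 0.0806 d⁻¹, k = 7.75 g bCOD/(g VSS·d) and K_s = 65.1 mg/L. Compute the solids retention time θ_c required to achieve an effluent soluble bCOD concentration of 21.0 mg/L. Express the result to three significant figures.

θ_c ≈ 1.44 d

Specific growth rate at S = 21.0 mg/L: μ = YkS/(K_s+S) = 0.409·7.75·21.0/(65.1+21.0) = 0.7731 d⁻¹.
θ_c = 1/(μ − k_d) = 1/(0.7731 − 0.0806) = 1/0.6925 = 1.444 d.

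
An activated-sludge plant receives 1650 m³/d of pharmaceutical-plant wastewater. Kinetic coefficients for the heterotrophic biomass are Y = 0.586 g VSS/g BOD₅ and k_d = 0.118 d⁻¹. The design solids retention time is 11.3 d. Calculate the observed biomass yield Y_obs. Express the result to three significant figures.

Y_obs = Y / (1 + k_d θ_c) = 0.586 / (1 + 0.118 × 11.3) = 0.586 / 2.333 = 0.2511.

Y_obs ≈ 0.251 g VSS/g BOD₅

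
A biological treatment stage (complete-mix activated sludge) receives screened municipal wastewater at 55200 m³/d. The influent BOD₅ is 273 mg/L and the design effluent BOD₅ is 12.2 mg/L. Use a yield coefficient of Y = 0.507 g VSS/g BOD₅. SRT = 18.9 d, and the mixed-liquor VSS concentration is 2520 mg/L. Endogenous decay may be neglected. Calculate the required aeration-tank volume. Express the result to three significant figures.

V ≈ 54700 m³

V·X = Y·Q·ΔS·θ_c gives V = 0.507 × 55200 × (273 − 12.2) × 18.9 / 2520 = 54741 m³.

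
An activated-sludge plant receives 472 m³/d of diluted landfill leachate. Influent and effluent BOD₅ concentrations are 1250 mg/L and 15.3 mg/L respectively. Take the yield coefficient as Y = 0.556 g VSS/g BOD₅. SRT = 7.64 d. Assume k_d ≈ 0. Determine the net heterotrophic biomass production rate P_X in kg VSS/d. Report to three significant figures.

P_X ≈ 324 kg VSS/d

No decay correction is needed, so Y_obs = Y = 0.556.
Substrate removed = Q·(S₀ − S) = 472 m³/d × (1250 − 15.3) g/m³ = 5.83×10^5 g/d = 582.8 kg/d.
So the net sludge growth is P_X = 0.5560 × 582.8 = 324.0 kg VSS/d.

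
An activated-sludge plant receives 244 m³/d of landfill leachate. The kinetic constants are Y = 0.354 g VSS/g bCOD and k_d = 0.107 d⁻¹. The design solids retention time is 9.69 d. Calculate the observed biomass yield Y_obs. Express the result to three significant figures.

Y_obs ≈ 0.174 g VSS/g bCOD

Correct the yield for decay: Y_obs = Y/(1 + k_d θ_c) = 0.354 / (1 + 0.107 × 9.69) = 0.354 / 2.037 = 0.1738.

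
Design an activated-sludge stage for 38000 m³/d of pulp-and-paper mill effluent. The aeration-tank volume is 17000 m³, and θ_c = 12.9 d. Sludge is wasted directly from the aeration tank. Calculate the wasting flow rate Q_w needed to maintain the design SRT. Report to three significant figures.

Q_w ≈ 1320 m³/d

For wasting at MLVSS concentration, Q_w = V/θ_c = 17000/12.9 = 1318 m³/d.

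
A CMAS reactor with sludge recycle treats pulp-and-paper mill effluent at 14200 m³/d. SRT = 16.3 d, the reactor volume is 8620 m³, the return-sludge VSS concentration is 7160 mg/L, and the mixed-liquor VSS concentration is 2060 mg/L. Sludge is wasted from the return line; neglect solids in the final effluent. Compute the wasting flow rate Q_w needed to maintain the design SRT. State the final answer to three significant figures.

Q_w = (V·X)/(θ_c X_r) = 8620 × 2060 / (16.3 × 7160) = 152.2 m³/d.

Q_w ≈ 152 m³/d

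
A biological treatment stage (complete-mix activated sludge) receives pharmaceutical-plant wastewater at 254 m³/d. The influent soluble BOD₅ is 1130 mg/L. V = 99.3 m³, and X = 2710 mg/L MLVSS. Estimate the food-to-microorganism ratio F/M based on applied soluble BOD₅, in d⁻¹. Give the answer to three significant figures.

F/M = applied load / biomass = Q·S₀/(V·X) = 254 × 1130 / (99.30 × 2710) = 1.067 d⁻¹.

F/M ≈ 1.07 d⁻¹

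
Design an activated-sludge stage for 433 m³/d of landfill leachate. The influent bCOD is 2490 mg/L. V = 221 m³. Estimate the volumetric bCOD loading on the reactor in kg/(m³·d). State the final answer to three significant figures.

L_v ≈ 4.88 kg bCOD/(m³·d)

L_v = Q S₀ / V = 433 × 2490 × 10⁻³ / 221.0 = 4.879 kg/(m³·d).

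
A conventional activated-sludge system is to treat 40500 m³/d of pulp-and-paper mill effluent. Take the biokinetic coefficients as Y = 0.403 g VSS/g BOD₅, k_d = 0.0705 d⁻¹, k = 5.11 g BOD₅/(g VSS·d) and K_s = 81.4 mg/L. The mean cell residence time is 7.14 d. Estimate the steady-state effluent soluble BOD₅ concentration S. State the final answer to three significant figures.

From the Monod/SRT balance for a CMAS, S = K_s·(1+k_d θ_c)/[θ_c·(Y k − k_d) − 1] = 81.4 × (1 + 0.0705 × 7.14) / [7.14 × (0.403 × 5.11 − 0.0705) − 1] = 122.4 / 13.20 = 9.271 mg/L.

S ≈ 9.27 mg/L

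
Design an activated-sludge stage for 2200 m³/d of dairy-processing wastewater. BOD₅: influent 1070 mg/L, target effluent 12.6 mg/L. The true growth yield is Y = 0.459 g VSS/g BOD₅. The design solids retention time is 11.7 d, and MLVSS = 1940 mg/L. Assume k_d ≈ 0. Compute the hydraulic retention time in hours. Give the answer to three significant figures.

τ ≈ 70.3 h

Biomass mass balance (decay neglected): V·X = Y·Q·(S₀ − S)·θ_c, so V = 0.459 × 2200 × (1070 − 12.6) × 11.7 / 1940 = 6440 m³.
Hydraulic retention time τ = V/Q = 6440 / 2200 = 2.927 d = 70.25 h.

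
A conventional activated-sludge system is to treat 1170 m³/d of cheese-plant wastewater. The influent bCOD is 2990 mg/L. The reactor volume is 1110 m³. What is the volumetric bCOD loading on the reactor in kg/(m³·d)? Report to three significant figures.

Applied bCOD load per unit volume = Q·S₀/V = (1170 × 2990/1000)/1110 = 3.152 kg bCOD·m⁻³·d⁻¹.

L_v ≈ 3.15 kg bCOD/(m³·d)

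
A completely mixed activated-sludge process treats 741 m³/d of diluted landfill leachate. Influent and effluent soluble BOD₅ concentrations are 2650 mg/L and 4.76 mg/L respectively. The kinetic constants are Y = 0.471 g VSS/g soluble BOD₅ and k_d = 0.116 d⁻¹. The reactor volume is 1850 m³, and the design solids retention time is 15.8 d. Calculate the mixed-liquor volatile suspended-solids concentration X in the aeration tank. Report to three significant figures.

X = Y·Q·ΔS·θ_c / [V·(1 + k_d θ_c)] = 0.471 × 741 × (2650 − 4.76) × 15.8 / [1850 × (1 + 0.116 × 15.8)] = 2783 mg/L.

X ≈ 2780 mg/L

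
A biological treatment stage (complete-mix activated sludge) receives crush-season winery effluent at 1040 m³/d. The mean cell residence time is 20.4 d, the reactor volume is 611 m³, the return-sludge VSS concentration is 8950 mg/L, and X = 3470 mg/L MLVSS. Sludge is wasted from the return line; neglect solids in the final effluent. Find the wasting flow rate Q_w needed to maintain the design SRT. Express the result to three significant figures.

Q_w = (V·X)/(θ_c X_r) = 611.0 × 3470 / (20.4 × 8950) = 11.61 m³/d.

Q_w ≈ 11.6 m³/d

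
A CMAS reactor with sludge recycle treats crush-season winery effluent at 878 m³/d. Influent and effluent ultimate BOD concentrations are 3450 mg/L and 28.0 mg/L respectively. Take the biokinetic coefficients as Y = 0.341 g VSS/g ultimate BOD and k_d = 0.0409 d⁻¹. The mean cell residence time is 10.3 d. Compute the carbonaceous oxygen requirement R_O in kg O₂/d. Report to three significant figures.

Y_obs = Y / (1 + k_d θ_c) = 0.341 / (1 + 0.0409 × 10.3) = 0.341 / 1.421 = 0.2399.
Substrate removed = Q·(S₀ − S) = 878 m³/d × (3450 − 28.0) g/m³ = 3×10^6 g/d = 3005 kg/d.
Biomass synthesised: P_X = Y_obs × 3005 = 720.9 kg VSS/d.
R_O = Q·(S₀ − S) − 1.42·P_X = 3005 − 1.42 × 720.9 = 1981 kg O₂/d.

R_O ≈ 1980 kg O₂/d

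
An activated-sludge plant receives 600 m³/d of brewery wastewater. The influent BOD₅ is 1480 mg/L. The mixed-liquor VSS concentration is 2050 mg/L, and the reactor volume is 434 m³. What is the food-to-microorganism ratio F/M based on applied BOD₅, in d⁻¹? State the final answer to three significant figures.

F/M = applied load / biomass = Q·S₀/(V·X) = 600 × 1480 / (434.0 × 2050) = 0.9981 d⁻¹.

F/M ≈ 0.998 d⁻¹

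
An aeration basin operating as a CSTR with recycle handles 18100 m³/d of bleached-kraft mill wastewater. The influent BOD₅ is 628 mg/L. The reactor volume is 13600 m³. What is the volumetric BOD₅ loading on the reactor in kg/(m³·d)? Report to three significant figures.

L_v ≈ 0.836 kg BOD₅/(m³·d)

Volumetric loading L_v = Q·S₀ / V = 18100 × 628 g/m³ / 13600 m³ = 835.8 g/(m³·d) = 0.8358 kg BOD₅/(m³·d).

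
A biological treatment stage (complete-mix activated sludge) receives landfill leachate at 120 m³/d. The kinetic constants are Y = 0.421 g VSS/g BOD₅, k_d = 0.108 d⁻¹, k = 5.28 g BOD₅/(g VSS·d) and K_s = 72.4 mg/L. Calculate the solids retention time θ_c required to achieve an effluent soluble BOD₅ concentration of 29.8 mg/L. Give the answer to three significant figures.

θ_c ≈ 1.85 d

From 1/θ_c = Y·k·S/(K_s + S) − k_d: Y·k·S/(K_s+S) = 0.421 × 5.28 × 29.8 / (72.4 + 29.8) = 0.6482 d⁻¹.
1/θ_c = 0.6482 − 0.108 = 0.5402 d⁻¹, so θ_c = 1.851 d.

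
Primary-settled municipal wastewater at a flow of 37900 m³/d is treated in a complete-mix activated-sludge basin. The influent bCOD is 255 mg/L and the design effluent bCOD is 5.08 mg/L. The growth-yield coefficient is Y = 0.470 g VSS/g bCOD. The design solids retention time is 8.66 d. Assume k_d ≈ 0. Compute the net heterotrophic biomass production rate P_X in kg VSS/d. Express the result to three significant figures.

P_X ≈ 4450 kg VSS/d

No decay correction is needed, so Y_obs = Y = 0.470.
Mass of bCOD removed per day: Q(S₀ − S) = 37900 × 249.9 g/m³ = 9472 kg/d.
So the net sludge growth is P_X = 0.4700 × 9472 = 4452 kg VSS/d.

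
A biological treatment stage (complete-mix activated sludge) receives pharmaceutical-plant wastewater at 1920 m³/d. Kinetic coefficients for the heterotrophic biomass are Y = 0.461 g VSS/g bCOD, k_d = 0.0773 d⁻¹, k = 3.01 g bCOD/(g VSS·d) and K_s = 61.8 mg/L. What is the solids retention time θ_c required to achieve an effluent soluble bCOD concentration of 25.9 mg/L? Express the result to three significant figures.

From 1/θ_c = Y·k·S/(K_s + S) − k_d: Y·k·S/(K_s+S) = 0.461 × 3.01 × 25.9 / (61.8 + 25.9) = 0.4098 d⁻¹.
θ_c = 1/(μ − k_d) = 1/(0.4098 − 0.0773) = 1/0.3325 = 3.008 d.

θ_c ≈ 3.01 d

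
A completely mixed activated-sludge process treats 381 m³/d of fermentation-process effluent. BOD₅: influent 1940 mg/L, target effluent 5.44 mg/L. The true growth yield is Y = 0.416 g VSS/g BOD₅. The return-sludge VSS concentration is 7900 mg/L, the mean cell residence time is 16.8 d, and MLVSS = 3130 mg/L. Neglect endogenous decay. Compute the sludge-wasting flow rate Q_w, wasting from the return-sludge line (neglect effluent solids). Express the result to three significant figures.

Q_w ≈ 38.8 m³/d

With k_d = 0 the design equation reduces to V = Y Q (S₀−S) θ_c / X = 0.416 × 381 × (1940 − 5.44) × 16.8 / 3130 = 1646 m³.
Wasting from the return line (neglecting effluent solids): Q_w = V·X / (θ_c·X_r) = 1646 × 3130 / (16.8 × 7900) = 38.81 m³/d.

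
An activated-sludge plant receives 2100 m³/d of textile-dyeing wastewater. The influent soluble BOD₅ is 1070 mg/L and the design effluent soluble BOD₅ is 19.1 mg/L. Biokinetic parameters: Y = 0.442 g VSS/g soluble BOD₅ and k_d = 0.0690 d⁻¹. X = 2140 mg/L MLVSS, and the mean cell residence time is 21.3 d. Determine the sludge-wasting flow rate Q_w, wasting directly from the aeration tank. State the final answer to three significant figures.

Q_w ≈ 185 m³/d

From the SRT design equation V = Y Q (S₀−S) θ_c / [X (1 + k_d θ_c)] = 0.442 × 2100 × (1070 − 19.1) × 21.3 / [2140 × (1 + 0.0690 × 21.3)] = 2.08×10^7 / 5285 = 3931 m³.
With mixed-liquor wasting, θ_c = V/Q_w, so Q_w = V/θ_c = 3931/21.3 = 184.6 m³/d.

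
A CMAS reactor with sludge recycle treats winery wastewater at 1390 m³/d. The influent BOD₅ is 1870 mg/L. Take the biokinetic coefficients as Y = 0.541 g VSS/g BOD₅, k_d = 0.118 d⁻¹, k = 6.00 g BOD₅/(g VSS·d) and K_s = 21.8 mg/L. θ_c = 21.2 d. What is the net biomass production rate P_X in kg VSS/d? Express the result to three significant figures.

Effluent substrate depends only on kinetics and SRT: S = K_s(1 + k_d θ_c) / [θ_c(Yk − k_d) − 1] = 21.8 × (1 + 0.118 × 21.2) / [21.2 × (0.541 × 6.00 − 0.118) − 1] = 76.33 / 65.31 = 1.169 mg/L.
Correct the yield for decay: Y_obs = Y/(1 + k_d θ_c) = 0.541 / (1 + 0.118 × 21.2) = 0.541 / 3.502 = 0.1545.
Substrate removed = Q·(S₀ − S) = 1390 m³/d × (1870 − 1.17) g/m³ = 2.6×10^6 g/d = 2598 kg/d.
Biomass produced: P_X = Y_obs·Q·ΔS = 0.1545 × 2598 ≈ 401.3 kg VSS/d.

P_X ≈ 401 kg VSS/d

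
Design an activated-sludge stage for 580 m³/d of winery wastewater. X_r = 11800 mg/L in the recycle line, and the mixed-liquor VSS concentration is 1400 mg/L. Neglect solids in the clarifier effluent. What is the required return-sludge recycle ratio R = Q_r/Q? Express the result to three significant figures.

Mass balance around the secondary clarifier (neglecting effluent solids): R = X / (X_r − X) = 1400 / (11800 − 1400) = 0.1346.

R ≈ 0.135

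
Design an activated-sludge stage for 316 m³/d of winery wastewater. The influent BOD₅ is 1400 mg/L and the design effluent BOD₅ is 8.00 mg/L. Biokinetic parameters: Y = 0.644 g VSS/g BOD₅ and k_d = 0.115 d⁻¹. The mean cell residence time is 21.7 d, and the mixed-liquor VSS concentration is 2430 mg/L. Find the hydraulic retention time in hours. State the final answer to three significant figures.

τ ≈ 55.0 h

Steady-state biomass mass balance: V·X·(1 + k_d·θ_c) = Y·Q·(S₀ − S)·θ_c, so V = 0.644 × 316 × (1400 − 8.00) × 21.7 / [2430 × (1 + 0.115 × 21.7)] = 6.15×10^6 / 8494 = 723.7 m³.
τ = V/Q = 723.7/316 = 2.290 d, or 54.96 h.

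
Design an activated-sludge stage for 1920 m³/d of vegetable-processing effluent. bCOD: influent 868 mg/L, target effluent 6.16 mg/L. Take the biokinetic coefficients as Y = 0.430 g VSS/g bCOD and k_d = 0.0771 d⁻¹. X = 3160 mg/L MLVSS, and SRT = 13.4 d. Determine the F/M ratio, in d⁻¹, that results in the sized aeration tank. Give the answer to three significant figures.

F/M ≈ 0.355 d⁻¹

From the SRT design equation V = Y Q (S₀−S) θ_c / [X (1 + k_d θ_c)] = 0.430 × 1920 × (868 − 6.16) × 13.4 / [3160 × (1 + 0.0771 × 13.4)] = 9.53×10^6 / 6425 = 1484 m³.
F/M = applied load / biomass = Q·S₀/(V·X) = 1920 × 868 / (1484 × 3160) = 0.3554 d⁻¹.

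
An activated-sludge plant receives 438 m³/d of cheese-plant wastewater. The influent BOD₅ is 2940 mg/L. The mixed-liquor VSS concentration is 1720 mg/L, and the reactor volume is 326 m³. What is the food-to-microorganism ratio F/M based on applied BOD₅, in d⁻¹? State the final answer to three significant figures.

F/M ≈ 2.30 d⁻¹

F/M = Q·S₀ / (V·X) = 438 × 2940 / (326.0 × 1720) = 2.297 g BOD₅·(g VSS·d)⁻¹.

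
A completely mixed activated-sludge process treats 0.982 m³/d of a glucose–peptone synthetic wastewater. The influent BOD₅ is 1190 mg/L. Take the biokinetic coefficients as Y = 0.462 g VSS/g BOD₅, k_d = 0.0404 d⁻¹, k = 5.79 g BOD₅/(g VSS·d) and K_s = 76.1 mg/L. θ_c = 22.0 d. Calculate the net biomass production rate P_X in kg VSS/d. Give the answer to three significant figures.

From the Monod/SRT balance for a CMAS, S = K_s·(1+k_d θ_c)/[θ_c·(Y k − k_d) − 1] = 76.1 × (1 + 0.0404 × 22.0) / [22.0 × (0.462 × 5.79 − 0.0404) − 1] = 143.7 / 56.96 = 2.523 mg/L.
Y_obs = Y / (1 + k_d θ_c) = 0.462 / (1 + 0.0404 × 22.0) = 0.462 / 1.889 = 0.2446.
ΔS = 1190 − 2.52 = 1187 mg/L, so the substrate removal rate is 0.982 × 1187/1000 = 1.166 kg BOD₅/d.
Biomass produced: P_X = Y_obs·Q·ΔS = 0.2446 × 1.166 ≈ 0.2852 kg VSS/d.

P_X ≈ 0.285 kg VSS/d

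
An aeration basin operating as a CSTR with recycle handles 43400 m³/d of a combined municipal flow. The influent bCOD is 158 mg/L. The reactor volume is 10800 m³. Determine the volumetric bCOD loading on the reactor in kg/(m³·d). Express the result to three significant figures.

L_v ≈ 0.635 kg bCOD/(m³·d)

Applied bCOD load per unit volume = Q·S₀/V = (43400 × 158/1000)/10800 = 0.6349 kg bCOD·m⁻³·d⁻¹.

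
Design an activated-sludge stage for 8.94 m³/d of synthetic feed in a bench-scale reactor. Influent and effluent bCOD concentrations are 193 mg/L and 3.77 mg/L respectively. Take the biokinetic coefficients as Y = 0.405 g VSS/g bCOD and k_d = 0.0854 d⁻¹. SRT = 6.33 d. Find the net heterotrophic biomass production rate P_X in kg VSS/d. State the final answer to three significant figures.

Correct the yield for decay: Y_obs = Y/(1 + k_d θ_c) = 0.405 / (1 + 0.0854 × 6.33) = 0.405 / 1.541 = 0.2629.
Q·(S₀ − S) = 8.94 × (193 − 3.77) × 10⁻³ = 1.692 kg/d removed.
Net biomass production P_X = Y_obs × Q·(S₀ − S) = 0.2629 × 1.692 = 0.4447 kg VSS/d.

P_X ≈ 0.445 kg VSS/d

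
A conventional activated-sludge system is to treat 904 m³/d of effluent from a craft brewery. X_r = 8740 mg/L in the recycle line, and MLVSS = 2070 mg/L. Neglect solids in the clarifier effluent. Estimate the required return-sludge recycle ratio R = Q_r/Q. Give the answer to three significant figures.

R ≈ 0.310

Mass balance around the secondary clarifier (neglecting effluent solids): R = X / (X_r − X) = 2070 / (8740 − 2070) = 0.3103.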